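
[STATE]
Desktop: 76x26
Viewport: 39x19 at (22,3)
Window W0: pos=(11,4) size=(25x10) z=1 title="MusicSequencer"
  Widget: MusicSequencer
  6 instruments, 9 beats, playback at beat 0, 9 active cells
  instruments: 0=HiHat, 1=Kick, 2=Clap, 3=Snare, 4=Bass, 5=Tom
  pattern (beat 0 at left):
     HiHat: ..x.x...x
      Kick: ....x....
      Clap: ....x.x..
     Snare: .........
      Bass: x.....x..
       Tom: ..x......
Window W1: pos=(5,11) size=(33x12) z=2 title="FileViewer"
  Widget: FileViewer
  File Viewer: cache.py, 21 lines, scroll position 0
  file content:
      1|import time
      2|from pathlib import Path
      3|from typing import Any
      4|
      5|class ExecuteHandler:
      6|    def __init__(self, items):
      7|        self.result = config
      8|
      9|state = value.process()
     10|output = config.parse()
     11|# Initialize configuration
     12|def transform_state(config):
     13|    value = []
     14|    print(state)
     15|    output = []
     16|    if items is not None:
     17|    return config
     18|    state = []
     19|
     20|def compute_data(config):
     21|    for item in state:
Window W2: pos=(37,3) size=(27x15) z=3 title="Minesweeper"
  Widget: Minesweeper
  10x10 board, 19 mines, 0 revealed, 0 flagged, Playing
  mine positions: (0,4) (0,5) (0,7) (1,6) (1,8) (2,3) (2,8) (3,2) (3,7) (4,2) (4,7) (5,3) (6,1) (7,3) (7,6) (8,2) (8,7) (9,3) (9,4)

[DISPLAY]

               ┏━━━━━━━━━━━━━━━━━━━━━━━
━━━━━━━━━━━━━┓ ┃ Minesweeper           
encer        ┃ ┠───────────────────────
─────────────┨ ┃■■■■■■■■■■             
45678        ┃ ┃■■■■■■■■■■             
█···█        ┃ ┃■■■■■■■■■■             
█····        ┃ ┃■■■■■■■■■■             
█·█··        ┃ ┃■■■■■■■■■■             
━━━━━━━━━━━━━━━┃■■■■■■■■■■             
               ┃■■■■■■■■■■             
───────────────┃■■■■■■■■■■             
              ▲┃■■■■■■■■■■             
ort Path      █┃■■■■■■■■■■             
rt Any        ░┃                       
              ░┗━━━━━━━━━━━━━━━━━━━━━━━
dler:         ░┃                       
(self, items):░┃                       
ult = config  ░┃                       
              ▼┃                       


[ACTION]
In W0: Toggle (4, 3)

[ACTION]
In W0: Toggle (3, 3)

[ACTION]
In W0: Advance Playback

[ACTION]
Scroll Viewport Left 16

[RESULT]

                               ┏━━━━━━━
     ┏━━━━━━━━━━━━━━━━━━━━━━━┓ ┃ Minesw
     ┃ MusicSequencer        ┃ ┠───────
     ┠───────────────────────┨ ┃■■■■■■■
     ┃      0▼2345678        ┃ ┃■■■■■■■
     ┃ HiHat··█·█···█        ┃ ┃■■■■■■■
     ┃  Kick····█····        ┃ ┃■■■■■■■
     ┃  Clap····█·█··        ┃ ┃■■■■■■■
━━━━━━━━━━━━━━━━━━━━━━━━━━━━━━━┃■■■■■■■
 FileViewer                    ┃■■■■■■■
───────────────────────────────┃■■■■■■■
import time                   ▲┃■■■■■■■
from pathlib import Path      █┃■■■■■■■
from typing import Any        ░┃       
                              ░┗━━━━━━━
class ExecuteHandler:         ░┃       
    def __init__(self, items):░┃       
        self.result = config  ░┃       
                              ▼┃       


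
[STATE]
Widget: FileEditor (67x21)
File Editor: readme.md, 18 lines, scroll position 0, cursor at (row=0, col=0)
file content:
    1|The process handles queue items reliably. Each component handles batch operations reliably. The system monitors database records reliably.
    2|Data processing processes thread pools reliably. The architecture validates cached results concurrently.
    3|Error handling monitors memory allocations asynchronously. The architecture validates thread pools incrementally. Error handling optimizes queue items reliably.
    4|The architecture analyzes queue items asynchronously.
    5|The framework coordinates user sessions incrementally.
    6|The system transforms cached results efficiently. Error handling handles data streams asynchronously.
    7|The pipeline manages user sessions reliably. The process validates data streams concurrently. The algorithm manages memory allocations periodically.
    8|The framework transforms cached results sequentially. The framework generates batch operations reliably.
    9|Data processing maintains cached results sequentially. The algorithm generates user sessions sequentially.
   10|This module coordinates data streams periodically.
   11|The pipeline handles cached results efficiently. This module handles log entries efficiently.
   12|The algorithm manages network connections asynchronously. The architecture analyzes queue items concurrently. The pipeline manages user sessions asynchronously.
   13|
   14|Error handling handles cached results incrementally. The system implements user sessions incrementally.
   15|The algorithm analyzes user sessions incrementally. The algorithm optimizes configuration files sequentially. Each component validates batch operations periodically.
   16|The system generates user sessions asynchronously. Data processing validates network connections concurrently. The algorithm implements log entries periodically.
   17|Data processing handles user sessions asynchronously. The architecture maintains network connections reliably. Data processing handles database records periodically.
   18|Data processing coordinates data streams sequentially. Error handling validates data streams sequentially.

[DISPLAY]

█he process handles queue items reliably. Each component handles b▲
Data processing processes thread pools reliably. The architecture █
Error handling monitors memory allocations asynchronously. The arc░
The architecture analyzes queue items asynchronously.             ░
The framework coordinates user sessions incrementally.            ░
The system transforms cached results efficiently. Error handling h░
The pipeline manages user sessions reliably. The process validates░
The framework transforms cached results sequentially. The framewor░
Data processing maintains cached results sequentially. The algorit░
This module coordinates data streams periodically.                ░
The pipeline handles cached results efficiently. This module handl░
The algorithm manages network connections asynchronously. The arch░
                                                                  ░
Error handling handles cached results incrementally. The system im░
The algorithm analyzes user sessions incrementally. The algorithm ░
The system generates user sessions asynchronously. Data processing░
Data processing handles user sessions asynchronously. The architec░
Data processing coordinates data streams sequentially. Error handl░
                                                                  ░
                                                                  ░
                                                                  ▼


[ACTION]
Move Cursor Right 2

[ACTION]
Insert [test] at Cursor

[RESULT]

Thtest█ process handles queue items reliably. Each component handl▲
Data processing processes thread pools reliably. The architecture █
Error handling monitors memory allocations asynchronously. The arc░
The architecture analyzes queue items asynchronously.             ░
The framework coordinates user sessions incrementally.            ░
The system transforms cached results efficiently. Error handling h░
The pipeline manages user sessions reliably. The process validates░
The framework transforms cached results sequentially. The framewor░
Data processing maintains cached results sequentially. The algorit░
This module coordinates data streams periodically.                ░
The pipeline handles cached results efficiently. This module handl░
The algorithm manages network connections asynchronously. The arch░
                                                                  ░
Error handling handles cached results incrementally. The system im░
The algorithm analyzes user sessions incrementally. The algorithm ░
The system generates user sessions asynchronously. Data processing░
Data processing handles user sessions asynchronously. The architec░
Data processing coordinates data streams sequentially. Error handl░
                                                                  ░
                                                                  ░
                                                                  ▼


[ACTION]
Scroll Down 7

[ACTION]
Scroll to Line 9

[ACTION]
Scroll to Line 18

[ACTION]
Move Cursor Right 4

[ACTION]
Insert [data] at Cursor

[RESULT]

Thteste prdata█cess handles queue items reliably. Each component h▲
Data processing processes thread pools reliably. The architecture █
Error handling monitors memory allocations asynchronously. The arc░
The architecture analyzes queue items asynchronously.             ░
The framework coordinates user sessions incrementally.            ░
The system transforms cached results efficiently. Error handling h░
The pipeline manages user sessions reliably. The process validates░
The framework transforms cached results sequentially. The framewor░
Data processing maintains cached results sequentially. The algorit░
This module coordinates data streams periodically.                ░
The pipeline handles cached results efficiently. This module handl░
The algorithm manages network connections asynchronously. The arch░
                                                                  ░
Error handling handles cached results incrementally. The system im░
The algorithm analyzes user sessions incrementally. The algorithm ░
The system generates user sessions asynchronously. Data processing░
Data processing handles user sessions asynchronously. The architec░
Data processing coordinates data streams sequentially. Error handl░
                                                                  ░
                                                                  ░
                                                                  ▼


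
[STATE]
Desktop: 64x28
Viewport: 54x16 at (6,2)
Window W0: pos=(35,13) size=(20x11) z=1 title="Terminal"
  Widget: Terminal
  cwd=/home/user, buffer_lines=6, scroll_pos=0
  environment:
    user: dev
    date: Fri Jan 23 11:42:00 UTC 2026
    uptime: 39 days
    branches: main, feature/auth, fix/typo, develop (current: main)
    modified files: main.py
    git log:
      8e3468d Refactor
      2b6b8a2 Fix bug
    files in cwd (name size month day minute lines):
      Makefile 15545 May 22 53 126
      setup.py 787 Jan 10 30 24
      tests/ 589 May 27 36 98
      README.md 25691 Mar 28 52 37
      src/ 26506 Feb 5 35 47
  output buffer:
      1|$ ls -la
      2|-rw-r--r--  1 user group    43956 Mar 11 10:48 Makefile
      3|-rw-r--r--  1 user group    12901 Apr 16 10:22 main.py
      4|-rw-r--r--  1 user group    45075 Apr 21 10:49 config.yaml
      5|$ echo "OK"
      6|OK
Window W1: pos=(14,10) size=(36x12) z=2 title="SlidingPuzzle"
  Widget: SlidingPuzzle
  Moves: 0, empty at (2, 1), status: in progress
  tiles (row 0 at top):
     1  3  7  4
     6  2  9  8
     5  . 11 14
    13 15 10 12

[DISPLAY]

                                                      
                                                      
                                                      
                                                      
                                                      
                                                      
                                                      
                                                      
        ┏━━━━━━━━━━━━━━━━━━━━━━━━━━━━━━━━━━┓          
        ┃ SlidingPuzzle                    ┃          
        ┠──────────────────────────────────┨          
        ┃┌────┬────┬────┬────┐             ┃━━━━┓     
        ┃│  1 │  3 │  7 │  4 │             ┃    ┃     
        ┃├────┼────┼────┼────┤             ┃────┨     
        ┃│  6 │  2 │  9 │  8 │             ┃    ┃     
        ┃├────┼────┼────┼────┤             ┃user┃     


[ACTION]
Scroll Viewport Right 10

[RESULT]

                                                      
                                                      
                                                      
                                                      
                                                      
                                                      
                                                      
                                                      
    ┏━━━━━━━━━━━━━━━━━━━━━━━━━━━━━━━━━━┓              
    ┃ SlidingPuzzle                    ┃              
    ┠──────────────────────────────────┨              
    ┃┌────┬────┬────┬────┐             ┃━━━━┓         
    ┃│  1 │  3 │  7 │  4 │             ┃    ┃         
    ┃├────┼────┼────┼────┤             ┃────┨         
    ┃│  6 │  2 │  9 │  8 │             ┃    ┃         
    ┃├────┼────┼────┼────┤             ┃user┃         


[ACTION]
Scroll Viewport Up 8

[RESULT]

                                                      
                                                      
                                                      
                                                      
                                                      
                                                      
                                                      
                                                      
                                                      
                                                      
    ┏━━━━━━━━━━━━━━━━━━━━━━━━━━━━━━━━━━┓              
    ┃ SlidingPuzzle                    ┃              
    ┠──────────────────────────────────┨              
    ┃┌────┬────┬────┬────┐             ┃━━━━┓         
    ┃│  1 │  3 │  7 │  4 │             ┃    ┃         
    ┃├────┼────┼────┼────┤             ┃────┨         


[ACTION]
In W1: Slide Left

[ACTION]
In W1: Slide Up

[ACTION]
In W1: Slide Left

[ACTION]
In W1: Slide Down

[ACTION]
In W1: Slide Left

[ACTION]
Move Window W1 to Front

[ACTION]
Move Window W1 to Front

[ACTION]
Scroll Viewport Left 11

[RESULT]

                                                      
                                                      
                                                      
                                                      
                                                      
                                                      
                                                      
                                                      
                                                      
                                                      
              ┏━━━━━━━━━━━━━━━━━━━━━━━━━━━━━━━━━━┓    
              ┃ SlidingPuzzle                    ┃    
              ┠──────────────────────────────────┨    
              ┃┌────┬────┬────┬────┐             ┃━━━━
              ┃│  1 │  3 │  7 │  4 │             ┃    
              ┃├────┼────┼────┼────┤             ┃────


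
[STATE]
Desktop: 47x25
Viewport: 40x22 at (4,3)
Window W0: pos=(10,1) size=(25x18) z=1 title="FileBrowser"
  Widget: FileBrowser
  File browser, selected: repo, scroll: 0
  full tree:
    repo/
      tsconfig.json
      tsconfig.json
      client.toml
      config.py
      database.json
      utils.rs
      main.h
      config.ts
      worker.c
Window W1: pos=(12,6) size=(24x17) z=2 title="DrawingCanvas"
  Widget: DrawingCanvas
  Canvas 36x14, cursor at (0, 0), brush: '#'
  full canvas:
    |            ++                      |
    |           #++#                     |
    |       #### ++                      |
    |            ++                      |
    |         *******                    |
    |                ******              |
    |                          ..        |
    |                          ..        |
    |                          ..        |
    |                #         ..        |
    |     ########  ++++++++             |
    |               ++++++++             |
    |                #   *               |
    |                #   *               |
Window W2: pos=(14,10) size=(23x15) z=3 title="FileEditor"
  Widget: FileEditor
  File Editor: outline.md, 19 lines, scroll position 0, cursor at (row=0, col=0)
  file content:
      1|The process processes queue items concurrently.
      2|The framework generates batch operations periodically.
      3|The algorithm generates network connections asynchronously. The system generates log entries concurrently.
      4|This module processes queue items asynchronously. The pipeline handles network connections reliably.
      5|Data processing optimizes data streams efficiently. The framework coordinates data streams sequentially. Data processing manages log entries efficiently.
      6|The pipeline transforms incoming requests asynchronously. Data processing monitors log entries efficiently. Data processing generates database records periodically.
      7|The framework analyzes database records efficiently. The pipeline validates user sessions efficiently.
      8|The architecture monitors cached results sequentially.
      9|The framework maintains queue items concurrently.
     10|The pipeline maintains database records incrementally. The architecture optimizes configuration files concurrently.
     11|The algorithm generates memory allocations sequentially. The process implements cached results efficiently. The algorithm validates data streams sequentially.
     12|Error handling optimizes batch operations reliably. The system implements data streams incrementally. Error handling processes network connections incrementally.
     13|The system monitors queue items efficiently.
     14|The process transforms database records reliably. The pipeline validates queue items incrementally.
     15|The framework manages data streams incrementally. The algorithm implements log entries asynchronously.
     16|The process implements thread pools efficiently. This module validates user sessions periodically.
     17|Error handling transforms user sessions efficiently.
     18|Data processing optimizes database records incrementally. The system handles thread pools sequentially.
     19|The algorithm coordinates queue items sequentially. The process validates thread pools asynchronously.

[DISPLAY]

      ┠───────────────────────┨         
      ┃> [-] repo/            ┃         
      ┃    tsconfig.json      ┃         
      ┃ ┏━━━━━━━━━━━━━━━━━━━━━━┓        
      ┃ ┃ DrawingCanvas        ┃        
      ┃ ┠──────────────────────┨        
      ┃ ┃+           ++        ┃        
      ┃ ┃ ┏━━━━━━━━━━━━━━━━━━━━━┓       
      ┃ ┃ ┃ FileEditor          ┃       
      ┃ ┃ ┠─────────────────────┨       
      ┃ ┃ ┃█he process processe▲┃       
      ┃ ┃ ┃The framework genera█┃       
      ┃ ┃ ┃The algorithm genera░┃       
      ┃ ┃ ┃This module processe░┃       
      ┃ ┃ ┃Data processing opti░┃       
      ┗━┃ ┃The pipeline transfo░┃       
        ┃ ┃The framework analyz░┃       
        ┃ ┃The architecture mon░┃       
        ┃ ┃The framework mainta░┃       
        ┗━┃The pipeline maintai░┃       
          ┃The algorithm genera▼┃       
          ┗━━━━━━━━━━━━━━━━━━━━━┛       


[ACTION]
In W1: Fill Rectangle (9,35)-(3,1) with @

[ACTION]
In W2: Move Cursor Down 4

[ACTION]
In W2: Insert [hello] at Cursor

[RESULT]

      ┠───────────────────────┨         
      ┃> [-] repo/            ┃         
      ┃    tsconfig.json      ┃         
      ┃ ┏━━━━━━━━━━━━━━━━━━━━━━┓        
      ┃ ┃ DrawingCanvas        ┃        
      ┃ ┠──────────────────────┨        
      ┃ ┃+           ++        ┃        
      ┃ ┃ ┏━━━━━━━━━━━━━━━━━━━━━┓       
      ┃ ┃ ┃ FileEditor          ┃       
      ┃ ┃ ┠─────────────────────┨       
      ┃ ┃ ┃The process processe▲┃       
      ┃ ┃ ┃The framework genera█┃       
      ┃ ┃ ┃The algorithm genera░┃       
      ┃ ┃ ┃This module processe░┃       
      ┃ ┃ ┃hello█ata processing░┃       
      ┗━┃ ┃The pipeline transfo░┃       
        ┃ ┃The framework analyz░┃       
        ┃ ┃The architecture mon░┃       
        ┃ ┃The framework mainta░┃       
        ┗━┃The pipeline maintai░┃       
          ┃The algorithm genera▼┃       
          ┗━━━━━━━━━━━━━━━━━━━━━┛       


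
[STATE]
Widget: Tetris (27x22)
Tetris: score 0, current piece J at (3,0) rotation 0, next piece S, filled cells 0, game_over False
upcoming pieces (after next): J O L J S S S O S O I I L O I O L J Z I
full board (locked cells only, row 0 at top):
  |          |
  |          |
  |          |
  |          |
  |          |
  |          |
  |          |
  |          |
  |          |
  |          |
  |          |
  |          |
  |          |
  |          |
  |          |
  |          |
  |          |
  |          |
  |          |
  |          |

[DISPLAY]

   █      │Next:           
   ███    │ ░░             
          │░░              
          │                
          │                
          │                
          │Score:          
          │0               
          │                
          │                
          │                
          │                
          │                
          │                
          │                
          │                
          │                
          │                
          │                
          │                
          │                
          │                


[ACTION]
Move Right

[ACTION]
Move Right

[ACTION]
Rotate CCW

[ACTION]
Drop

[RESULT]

          │Next:           
      █   │ ░░             
      █   │░░              
     ██   │                
          │                
          │                
          │Score:          
          │0               
          │                
          │                
          │                
          │                
          │                
          │                
          │                
          │                
          │                
          │                
          │                
          │                
          │                
          │                


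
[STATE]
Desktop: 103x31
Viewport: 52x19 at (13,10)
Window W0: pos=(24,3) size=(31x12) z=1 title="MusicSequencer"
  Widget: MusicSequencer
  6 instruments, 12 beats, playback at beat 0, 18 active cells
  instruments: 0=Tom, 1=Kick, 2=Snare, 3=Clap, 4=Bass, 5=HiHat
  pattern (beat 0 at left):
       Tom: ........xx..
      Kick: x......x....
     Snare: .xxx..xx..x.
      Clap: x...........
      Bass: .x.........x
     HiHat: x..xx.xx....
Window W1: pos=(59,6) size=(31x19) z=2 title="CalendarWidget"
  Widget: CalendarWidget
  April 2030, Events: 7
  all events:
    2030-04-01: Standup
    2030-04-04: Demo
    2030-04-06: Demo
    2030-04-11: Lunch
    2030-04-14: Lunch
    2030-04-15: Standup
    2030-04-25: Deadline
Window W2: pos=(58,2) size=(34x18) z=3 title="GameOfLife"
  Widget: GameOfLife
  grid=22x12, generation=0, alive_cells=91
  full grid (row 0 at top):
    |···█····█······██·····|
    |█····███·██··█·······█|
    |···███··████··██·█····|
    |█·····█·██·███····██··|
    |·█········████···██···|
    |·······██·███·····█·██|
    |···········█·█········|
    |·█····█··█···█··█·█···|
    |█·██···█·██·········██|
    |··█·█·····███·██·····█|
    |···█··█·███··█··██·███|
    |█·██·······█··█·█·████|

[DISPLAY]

           ┃  Clap█···········           ┃   ┃·█····
           ┃  Bass·█·········█           ┃   ┃······
           ┃ HiHat█··██·██····           ┃   ┃······
           ┃                             ┃   ┃·█····
           ┗━━━━━━━━━━━━━━━━━━━━━━━━━━━━━┛   ┃█·██··
                                             ┃··█·█·
                                             ┃···█··
                                             ┃█·██··
                                             ┃      
                                             ┗━━━━━━
                                              ┃     
                                              ┃     
                                              ┃     
                                              ┃     
                                              ┗━━━━━
                                                    
                                                    
                                                    
                                                    


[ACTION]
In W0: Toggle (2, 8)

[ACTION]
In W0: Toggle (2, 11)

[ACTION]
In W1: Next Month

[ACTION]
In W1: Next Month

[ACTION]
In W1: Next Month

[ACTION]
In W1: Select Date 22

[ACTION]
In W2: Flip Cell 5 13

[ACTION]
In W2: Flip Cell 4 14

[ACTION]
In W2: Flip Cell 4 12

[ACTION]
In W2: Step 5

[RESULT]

           ┃  Clap█···········           ┃   ┃······
           ┃  Bass·█·········█           ┃   ┃······
           ┃ HiHat█··██·██····           ┃   ┃··█···
           ┃                             ┃   ┃·███··
           ┗━━━━━━━━━━━━━━━━━━━━━━━━━━━━━┛   ┃······
                                             ┃·██···
                                             ┃·█····
                                             ┃··██··
                                             ┃      
                                             ┗━━━━━━
                                              ┃     
                                              ┃     
                                              ┃     
                                              ┃     
                                              ┗━━━━━
                                                    
                                                    
                                                    
                                                    


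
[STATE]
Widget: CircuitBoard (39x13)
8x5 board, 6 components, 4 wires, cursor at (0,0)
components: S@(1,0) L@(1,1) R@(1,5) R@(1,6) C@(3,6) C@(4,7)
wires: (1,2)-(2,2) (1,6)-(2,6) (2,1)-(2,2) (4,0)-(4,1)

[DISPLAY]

   0 1 2 3 4 5 6 7                     
0  [.]                                 
                                       
1   S   L   ·           R   R          
            │               │          
2       · ─ ·               ·          
                                       
3                           C          
                                       
4   · ─ ·                       C      
Cursor: (0,0)                          
                                       
                                       


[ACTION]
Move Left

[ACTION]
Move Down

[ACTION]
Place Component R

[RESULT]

   0 1 2 3 4 5 6 7                     
0                                      
                                       
1  [R]  L   ·           R   R          
            │               │          
2       · ─ ·               ·          
                                       
3                           C          
                                       
4   · ─ ·                       C      
Cursor: (1,0)                          
                                       
                                       


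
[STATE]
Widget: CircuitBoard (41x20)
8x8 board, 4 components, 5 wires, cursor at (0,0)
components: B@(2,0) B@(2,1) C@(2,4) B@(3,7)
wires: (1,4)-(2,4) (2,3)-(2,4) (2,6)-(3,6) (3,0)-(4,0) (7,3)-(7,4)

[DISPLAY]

   0 1 2 3 4 5 6 7                       
0  [.]                                   
                                         
1                   ·                    
                    │                    
2   B   B       · ─ C       ·            
                            │            
3   ·                       ·   B        
    │                                    
4   ·                                    
                                         
5                                        
                                         
6                                        
                                         
7               · ─ ·                    
Cursor: (0,0)                            
                                         
                                         
                                         


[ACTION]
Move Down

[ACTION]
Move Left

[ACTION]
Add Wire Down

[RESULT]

   0 1 2 3 4 5 6 7                       
0                                        
                                         
1  [.]              ·                    
    │               │                    
2   B   B       · ─ C       ·            
                            │            
3   ·                       ·   B        
    │                                    
4   ·                                    
                                         
5                                        
                                         
6                                        
                                         
7               · ─ ·                    
Cursor: (1,0)                            
                                         
                                         
                                         


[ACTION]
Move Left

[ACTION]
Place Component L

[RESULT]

   0 1 2 3 4 5 6 7                       
0                                        
                                         
1  [L]              ·                    
    │               │                    
2   B   B       · ─ C       ·            
                            │            
3   ·                       ·   B        
    │                                    
4   ·                                    
                                         
5                                        
                                         
6                                        
                                         
7               · ─ ·                    
Cursor: (1,0)                            
                                         
                                         
                                         


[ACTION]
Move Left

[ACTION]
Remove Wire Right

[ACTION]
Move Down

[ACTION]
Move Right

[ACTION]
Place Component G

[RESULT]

   0 1 2 3 4 5 6 7                       
0                                        
                                         
1   L               ·                    
    │               │                    
2   B  [G]      · ─ C       ·            
                            │            
3   ·                       ·   B        
    │                                    
4   ·                                    
                                         
5                                        
                                         
6                                        
                                         
7               · ─ ·                    
Cursor: (2,1)                            
                                         
                                         
                                         


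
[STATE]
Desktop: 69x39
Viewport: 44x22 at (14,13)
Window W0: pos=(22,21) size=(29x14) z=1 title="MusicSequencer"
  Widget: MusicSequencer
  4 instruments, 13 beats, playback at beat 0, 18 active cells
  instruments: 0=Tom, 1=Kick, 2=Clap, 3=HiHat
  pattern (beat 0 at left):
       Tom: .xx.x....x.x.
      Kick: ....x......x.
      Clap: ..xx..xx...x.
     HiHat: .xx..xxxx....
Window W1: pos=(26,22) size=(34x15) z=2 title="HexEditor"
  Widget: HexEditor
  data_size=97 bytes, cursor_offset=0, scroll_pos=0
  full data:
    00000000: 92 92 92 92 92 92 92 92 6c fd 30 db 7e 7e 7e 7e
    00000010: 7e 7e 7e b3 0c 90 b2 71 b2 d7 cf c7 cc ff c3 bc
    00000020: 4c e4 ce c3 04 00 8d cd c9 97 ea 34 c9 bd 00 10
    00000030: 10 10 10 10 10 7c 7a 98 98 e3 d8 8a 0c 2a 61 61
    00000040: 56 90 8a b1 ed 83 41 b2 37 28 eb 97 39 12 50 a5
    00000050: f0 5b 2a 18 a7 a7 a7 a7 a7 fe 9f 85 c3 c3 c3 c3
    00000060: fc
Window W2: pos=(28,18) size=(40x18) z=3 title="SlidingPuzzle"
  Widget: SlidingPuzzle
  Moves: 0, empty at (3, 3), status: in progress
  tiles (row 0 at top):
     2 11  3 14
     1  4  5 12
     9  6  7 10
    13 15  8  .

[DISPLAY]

                                            
                                            
                                            
                                            
                                            
              ┏━━━━━━━━━━━━━━━━━━━━━━━━━━━━━
              ┃ SlidingPuzzle               
              ┠─────────────────────────────
        ┏━━━━━┃┌────┬────┬────┬────┐        
        ┃ Mu┏━┃│  2 │ 11 │  3 │ 14 │        
        ┠───┃ ┃├────┼────┼────┼────┤        
        ┃   ┠─┃│  1 │  4 │  5 │ 12 │        
        ┃   ┃0┃├────┼────┼────┼────┤        
        ┃  K┃0┃│  9 │  6 │  7 │ 10 │        
        ┃  C┃0┃├────┼────┼────┼────┤        
        ┃ Hi┃0┃│ 13 │ 15 │  8 │    │        
        ┃   ┃0┃└────┴────┴────┴────┘        
        ┃   ┃0┃Moves: 0                     
        ┃   ┃0┃                             
        ┃   ┃ ┃                             
        ┃   ┃ ┃                             
        ┗━━━┃ ┃                             


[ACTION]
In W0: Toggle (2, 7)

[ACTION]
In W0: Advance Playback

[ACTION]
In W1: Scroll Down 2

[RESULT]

                                            
                                            
                                            
                                            
                                            
              ┏━━━━━━━━━━━━━━━━━━━━━━━━━━━━━
              ┃ SlidingPuzzle               
              ┠─────────────────────────────
        ┏━━━━━┃┌────┬────┬────┬────┐        
        ┃ Mu┏━┃│  2 │ 11 │  3 │ 14 │        
        ┠───┃ ┃├────┼────┼────┼────┤        
        ┃   ┠─┃│  1 │  4 │  5 │ 12 │        
        ┃   ┃0┃├────┼────┼────┼────┤        
        ┃  K┃0┃│  9 │  6 │  7 │ 10 │        
        ┃  C┃0┃├────┼────┼────┼────┤        
        ┃ Hi┃0┃│ 13 │ 15 │  8 │    │        
        ┃   ┃0┃└────┴────┴────┴────┘        
        ┃   ┃ ┃Moves: 0                     
        ┃   ┃ ┃                             
        ┃   ┃ ┃                             
        ┃   ┃ ┃                             
        ┗━━━┃ ┃                             


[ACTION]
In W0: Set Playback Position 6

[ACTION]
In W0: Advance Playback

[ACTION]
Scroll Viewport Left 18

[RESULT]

                                            
                                            
                                            
                                            
                                            
                            ┏━━━━━━━━━━━━━━━
                            ┃ SlidingPuzzle 
                            ┠───────────────
                      ┏━━━━━┃┌────┬────┬────
                      ┃ Mu┏━┃│  2 │ 11 │  3 
                      ┠───┃ ┃├────┼────┼────
                      ┃   ┠─┃│  1 │  4 │  5 
                      ┃   ┃0┃├────┼────┼────
                      ┃  K┃0┃│  9 │  6 │  7 
                      ┃  C┃0┃├────┼────┼────
                      ┃ Hi┃0┃│ 13 │ 15 │  8 
                      ┃   ┃0┃└────┴────┴────
                      ┃   ┃ ┃Moves: 0       
                      ┃   ┃ ┃               
                      ┃   ┃ ┃               
                      ┃   ┃ ┃               
                      ┗━━━┃ ┃               


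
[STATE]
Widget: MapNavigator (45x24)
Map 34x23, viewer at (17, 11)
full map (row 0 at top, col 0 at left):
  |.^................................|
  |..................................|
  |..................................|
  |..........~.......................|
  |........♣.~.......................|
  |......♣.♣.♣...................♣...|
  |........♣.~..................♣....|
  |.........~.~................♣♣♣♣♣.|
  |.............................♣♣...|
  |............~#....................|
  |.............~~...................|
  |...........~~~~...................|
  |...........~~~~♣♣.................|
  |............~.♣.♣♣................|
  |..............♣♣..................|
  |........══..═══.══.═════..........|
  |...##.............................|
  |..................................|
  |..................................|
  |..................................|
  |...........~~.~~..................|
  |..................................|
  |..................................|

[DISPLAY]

                                             
     .^................................      
     ..................................      
     ..................................      
     ..........~.......................      
     ........♣.~.......................      
     ......♣.♣.♣...................♣...      
     ........♣.~..................♣....      
     .........~.~................♣♣♣♣♣.      
     .............................♣♣...      
     ............~#....................      
     .............~~...................      
     ...........~~~~..@................      
     ...........~~~~♣♣.................      
     ............~.♣.♣♣................      
     ..............♣♣..................      
     ........══..═══.══.═════..........      
     ...##.............................      
     ..................................      
     ..................................      
     ..................................      
     ...........~~.~~..................      
     ..................................      
     ..................................      


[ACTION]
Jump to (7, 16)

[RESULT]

               ........♣.~...................
               ......♣.♣.♣...................
               ........♣.~..................♣
               .........~.~................♣♣
               .............................♣
               ............~#................
               .............~~...............
               ...........~~~~...............
               ...........~~~~♣♣.............
               ............~.♣.♣♣............
               ..............♣♣..............
               ........══..═══.══.═════......
               ...##..@......................
               ..............................
               ..............................
               ..............................
               ...........~~.~~..............
               ..............................
               ..............................
                                             
                                             
                                             
                                             
                                             


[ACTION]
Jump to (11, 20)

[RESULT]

           .............................♣♣...
           ............~#....................
           .............~~...................
           ...........~~~~...................
           ...........~~~~♣♣.................
           ............~.♣.♣♣................
           ..............♣♣..................
           ........══..═══.══.═════..........
           ...##.............................
           ..................................
           ..................................
           ..................................
           ...........@~.~~..................
           ..................................
           ..................................
                                             
                                             
                                             
                                             
                                             
                                             
                                             
                                             
                                             


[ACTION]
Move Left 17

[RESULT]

                      .......................
                      ............~#.........
                      .............~~........
                      ...........~~~~........
                      ...........~~~~♣♣......
                      ............~.♣.♣♣.....
                      ..............♣♣.......
                      ........══..═══.══.════
                      ...##..................
                      .......................
                      .......................
                      .......................
                      @..........~~.~~.......
                      .......................
                      .......................
                                             
                                             
                                             
                                             
                                             
                                             
                                             
                                             
                                             


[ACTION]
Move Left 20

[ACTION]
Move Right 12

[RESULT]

          .............................♣♣... 
          ............~#.................... 
          .............~~................... 
          ...........~~~~................... 
          ...........~~~~♣♣................. 
          ............~.♣.♣♣................ 
          ..............♣♣.................. 
          ........══..═══.══.═════.......... 
          ...##............................. 
          .................................. 
          .................................. 
          .................................. 
          ...........~@.~~.................. 
          .................................. 
          .................................. 
                                             
                                             
                                             
                                             
                                             
                                             
                                             
                                             
                                             


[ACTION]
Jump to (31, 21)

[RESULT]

...~#....................                    
....~~...................                    
..~~~~...................                    
..~~~~♣♣.................                    
...~.♣.♣♣................                    
.....♣♣..................                    
═..═══.══.═════..........                    
.........................                    
.........................                    
.........................                    
.........................                    
..~~.~~..................                    
......................@..                    
.........................                    
                                             
                                             
                                             
                                             
                                             
                                             
                                             
                                             
                                             
                                             
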